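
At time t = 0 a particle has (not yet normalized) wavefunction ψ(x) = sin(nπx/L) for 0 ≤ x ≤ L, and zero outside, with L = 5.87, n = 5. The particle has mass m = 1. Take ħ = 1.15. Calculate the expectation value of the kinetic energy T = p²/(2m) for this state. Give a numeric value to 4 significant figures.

4.735

T = −(ħ²/2m) d²/dx², so ⟨T⟩ = −(ħ²/2m) ∫ ψ*·ψ'' dx / ∫|ψ|² dx; with m = 1.
d/dx sin(nπx/L) = (nπ/L)·cos(nπx/L) and d²/dx² sin(nπx/L) = −(nπ/L)²·sin(nπx/L); on 0 ≤ x ≤ L, ∫sin²(nπx/L) dx = L/2 and ∫sin(nπx/L)·cos(nπx/L) dx = 0.
State is unnormalized: ∫|ψ|² dx = 2.9350, and ∫ψ*·(−ħ²/2m · ψ'') dx = 13.898, so ⟨T⟩ = 13.898 / 2.9350.
⟨T⟩ = 4.7351.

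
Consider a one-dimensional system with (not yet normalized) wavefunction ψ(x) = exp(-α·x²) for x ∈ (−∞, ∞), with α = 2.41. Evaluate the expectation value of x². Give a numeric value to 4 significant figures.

⟨x²⟩ = ∫ x²·|ψ|² dx / ∫|ψ|² dx (integrals over the domain).
Gaussian moments: ∫x^(2j)·e^(−2αx²) dx = (2j−1)!!/(4α)^j · √(π/(2α)), odd powers integrate to 0; here √(π/(2α)) = 0.80733.
State is unnormalized: ∫|ψ|² dx = 0.80733, and ∫ψ*·x²·ψ dx = 0.083748, so ⟨x²⟩ = 0.083748 / 0.80733.
⟨x²⟩ = 0.10373.

0.1037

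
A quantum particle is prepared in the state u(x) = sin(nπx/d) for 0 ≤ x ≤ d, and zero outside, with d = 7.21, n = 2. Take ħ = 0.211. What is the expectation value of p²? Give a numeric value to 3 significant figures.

0.0338

p² u = −ħ² d²u/dx²; ⟨p²⟩ = −ħ² ∫ u*·u'' dx / ∫|u|² dx.
d/dx sin(nπx/d) = (nπ/d)·cos(nπx/d) and d²/dx² sin(nπx/d) = −(nπ/d)²·sin(nπx/d); on 0 ≤ x ≤ d, ∫sin²(nπx/d) dx = d/2 and ∫sin(nπx/d)·cos(nπx/d) dx = 0.
State is unnormalized: ∫|u|² dx = 3.6050, and ∫u*·(−ħ² u'') dx = 0.12189, so ⟨p²⟩ = 0.12189 / 3.6050.
⟨p²⟩ = 0.033811.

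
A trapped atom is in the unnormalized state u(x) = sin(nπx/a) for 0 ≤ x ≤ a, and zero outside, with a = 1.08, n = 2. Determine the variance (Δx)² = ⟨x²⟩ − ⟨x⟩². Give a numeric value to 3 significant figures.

Compute ⟨x⟩ and ⟨x²⟩ separately, then (Δx)² = ⟨x²⟩ − ⟨x⟩².
With sin²θ = (1 − cos2θ)/2 on 0 ≤ x ≤ a: ∫sin²(nπx/a) dx = a/2, ∫x·sin²(nπx/a) dx = a²/4, ∫x²·sin²(nπx/a) dx = a³·(1/6 − 1/(4n²π²)); higher powers xᵏ the same way, integrating xᵏ·cos(2nπx/a) by parts.
Normalization: ∫|u|² dx = 0.54000.
⟨x⟩ = 0.54000 and ⟨x²⟩ = 0.37403.
(Δx)² = 0.37403 − (0.54000)² = 0.082427.

0.0824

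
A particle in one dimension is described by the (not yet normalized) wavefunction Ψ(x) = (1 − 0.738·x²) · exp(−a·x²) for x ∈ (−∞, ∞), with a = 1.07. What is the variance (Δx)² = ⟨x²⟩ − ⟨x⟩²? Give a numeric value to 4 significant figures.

Compute ⟨x⟩ and ⟨x²⟩ separately, then (Δx)² = ⟨x²⟩ − ⟨x⟩².
Expand each integrand as polynomial × e^(−2ax²) and use ∫x^(2j)·e^(−2ax²) dx = (2j−1)!!/(4a)^j · √(π/(2a)), odd powers → 0; here √(π/(2a)) = 1.2116.
Normalization: ∫|Ψ|² dx = 0.90186.
⟨x⟩ = 0.0000 and ⟨x²⟩ = 0.12914.
(Δx)² = 0.12914 − (0.0000)² = 0.12914.

0.1291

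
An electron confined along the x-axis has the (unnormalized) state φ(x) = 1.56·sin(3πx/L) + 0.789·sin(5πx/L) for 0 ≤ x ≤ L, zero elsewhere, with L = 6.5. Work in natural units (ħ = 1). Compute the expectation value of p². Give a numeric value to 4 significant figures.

p² φ = −ħ² d²φ/dx²; ⟨p²⟩ = −ħ² ∫ φ*·φ'' dx / ∫|φ|² dx.
d²/dx² sin(jπx/L) = −(jπ/L)²·sin(jπx/L); on 0 ≤ x ≤ L, ∫sin²(jπx/L) dx = L/2 and ∫sin(jπx/L)·sin(lπx/L) dx = 0 for j ≠ l, so only diagonal terms survive in ∫|φ|² and ∫φ·φ″; ∫φ·φ′ dx = [φ²/2] between the walls = 0.
State is unnormalized: ∫|φ|² dx = 9.9324, and ∫φ*·(−ħ² φ'') dx = 28.444, so ⟨p²⟩ = 28.444 / 9.9324.
⟨p²⟩ = 2.8637.

2.864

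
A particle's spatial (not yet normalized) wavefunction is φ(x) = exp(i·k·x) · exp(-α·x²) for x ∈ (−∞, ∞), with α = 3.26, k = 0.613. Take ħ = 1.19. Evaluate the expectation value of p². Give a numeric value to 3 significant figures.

5.15

p² φ = −ħ² d²φ/dx²; ⟨p²⟩ = −ħ² ∫ φ*·φ'' dx / ∫|φ|² dx.
Gaussian moments: ∫x^(2j)·e^(−2αx²) dx = (2j−1)!!/(4α)^j · √(π/(2α)), odd powers integrate to 0; here √(π/(2α)) = 0.69415. Derivatives: φ′ = (ik − 2αx)·φ, φ″ = ((ik − 2αx)² − 2α)·φ; the odd-in-x pieces drop out.
State is unnormalized: ∫|φ|² dx = 0.69415, and ∫φ*·(−ħ² φ'') dx = 3.5739, so ⟨p²⟩ = 3.5739 / 0.69415.
⟨p²⟩ = 5.1486.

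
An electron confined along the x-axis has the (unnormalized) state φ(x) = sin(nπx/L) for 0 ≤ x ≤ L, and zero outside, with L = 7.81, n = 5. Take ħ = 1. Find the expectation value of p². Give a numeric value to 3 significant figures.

p² φ = −ħ² d²φ/dx²; ⟨p²⟩ = −ħ² ∫ φ*·φ'' dx / ∫|φ|² dx.
d/dx sin(nπx/L) = (nπ/L)·cos(nπx/L) and d²/dx² sin(nπx/L) = −(nπ/L)²·sin(nπx/L); on 0 ≤ x ≤ L, ∫sin²(nπx/L) dx = L/2 and ∫sin(nπx/L)·cos(nπx/L) dx = 0.
State is unnormalized: ∫|φ|² dx = 3.9050, and ∫φ*·(−ħ² φ'') dx = 15.796, so ⟨p²⟩ = 15.796 / 3.9050.
⟨p²⟩ = 4.0452.

4.05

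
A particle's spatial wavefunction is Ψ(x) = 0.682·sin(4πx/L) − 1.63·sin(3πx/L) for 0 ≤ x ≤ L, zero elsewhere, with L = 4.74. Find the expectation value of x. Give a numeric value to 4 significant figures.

3.040

⟨x⟩ = ∫ x·|Ψ|² dx / ∫|Ψ|² dx (integrals over the domain).
On 0 ≤ x ≤ L (j ≠ l): ∫sin²(jπx/L) dx = L/2, ∫sin(jπx/L)·sin(lπx/L) dx = 0; diagonal moments ∫x·sin²(jπx/L) dx = L²/4, ∫x²·sin²(jπx/L) dx = L³·(1/6 − 1/(4j²π²)); cross terms ∫x·sin(jπx/L)·sin(lπx/L) dx = 0 for j + l even and −4jlL²/(π²(j² − l²)²) for j + l odd, ∫x²·sin(jπx/L)·sin(lπx/L) dx = (−1)^(j+l)·4jlL³/(π²(j² − l²)²); higher powers the same way via product-to-sum and parts.
State is unnormalized: ∫|Ψ|² dx = 7.3992, and ∫Ψ*·x·Ψ dx = 22.494, so ⟨x⟩ = 22.494 / 7.3992.
⟨x⟩ = 3.0401.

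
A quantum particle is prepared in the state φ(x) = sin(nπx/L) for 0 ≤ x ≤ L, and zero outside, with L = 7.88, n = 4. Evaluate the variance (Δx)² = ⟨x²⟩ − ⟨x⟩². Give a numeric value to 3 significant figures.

Compute ⟨x⟩ and ⟨x²⟩ separately, then (Δx)² = ⟨x²⟩ − ⟨x⟩².
With sin²θ = (1 − cos2θ)/2 on 0 ≤ x ≤ L: ∫sin²(nπx/L) dx = L/2, ∫x·sin²(nπx/L) dx = L²/4, ∫x²·sin²(nπx/L) dx = L³·(1/6 − 1/(4n²π²)); higher powers xᵏ the same way, integrating xᵏ·cos(2nπx/L) by parts.
Normalization: ∫|φ|² dx = 3.9400.
⟨x⟩ = 3.9400 and ⟨x²⟩ = 20.502.
(Δx)² = 20.502 − (3.9400)² = 4.9779.

4.98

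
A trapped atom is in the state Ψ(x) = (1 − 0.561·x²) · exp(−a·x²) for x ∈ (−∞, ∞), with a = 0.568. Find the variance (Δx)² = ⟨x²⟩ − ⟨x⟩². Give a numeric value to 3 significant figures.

0.277

Compute ⟨x⟩ and ⟨x²⟩ separately, then (Δx)² = ⟨x²⟩ − ⟨x⟩².
Expand each integrand as polynomial × e^(−2ax²) and use ∫x^(2j)·e^(−2ax²) dx = (2j−1)!!/(4a)^j · √(π/(2a)), odd powers → 0; here √(π/(2a)) = 1.6630.
Normalization: ∫|Ψ|² dx = 1.1459.
⟨x⟩ = 0.0000 and ⟨x²⟩ = 0.27659.
(Δx)² = 0.27659 − (0.0000)² = 0.27659.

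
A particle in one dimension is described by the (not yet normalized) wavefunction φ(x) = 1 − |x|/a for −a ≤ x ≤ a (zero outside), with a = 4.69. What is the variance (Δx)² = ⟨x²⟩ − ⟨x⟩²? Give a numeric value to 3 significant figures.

2.20

Compute ⟨x⟩ and ⟨x²⟩ separately, then (Δx)² = ⟨x²⟩ − ⟨x⟩².
φ is even, so ∫ over [−a, a] = 2∫₀ᵃ with φ = 1 − x/a there: ∫₀ᵃ (1 − x/a)² dx = a/3, ∫₀ᵃ x²(1 − x/a)² dx = a³/30, ∫₀ᵃ x⁴(1 − x/a)² dx = a⁵/105.
Normalization: ∫|φ|² dx = 3.1267.
⟨x⟩ = 0.0000 and ⟨x²⟩ = 2.1996.
(Δx)² = 2.1996 − (0.0000)² = 2.1996.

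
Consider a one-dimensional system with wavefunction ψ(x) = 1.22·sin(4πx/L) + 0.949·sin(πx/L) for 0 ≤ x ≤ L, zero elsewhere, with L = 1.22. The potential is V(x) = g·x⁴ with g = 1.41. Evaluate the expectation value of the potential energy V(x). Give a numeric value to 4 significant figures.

⟨V⟩ = ∫ V(x)·|ψ|² dx / ∫|ψ|² dx.
On 0 ≤ x ≤ L (j ≠ l): ∫sin²(jπx/L) dx = L/2, ∫sin(jπx/L)·sin(lπx/L) dx = 0; diagonal moments ∫x·sin²(jπx/L) dx = L²/4, ∫x²·sin²(jπx/L) dx = L³·(1/6 − 1/(4j²π²)); cross terms ∫x·sin(jπx/L)·sin(lπx/L) dx = 0 for j + l even and −4jlL²/(π²(j² − l²)²) for j + l odd, ∫x²·sin(jπx/L)·sin(lπx/L) dx = (−1)^(j+l)·4jlL³/(π²(j² − l²)²); higher powers the same way via product-to-sum and parts.
State is unnormalized: ∫|ψ|² dx = 1.4573, and ∫ψ*·V(x)·ψ dx = 0.62970, so ⟨V⟩ = 0.62970 / 1.4573.
⟨V⟩ = 0.43210.

0.4321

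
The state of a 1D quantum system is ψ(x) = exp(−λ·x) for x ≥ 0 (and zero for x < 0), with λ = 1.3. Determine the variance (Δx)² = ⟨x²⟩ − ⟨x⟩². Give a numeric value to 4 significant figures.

0.1479

Compute ⟨x⟩ and ⟨x²⟩ separately, then (Δx)² = ⟨x²⟩ − ⟨x⟩².
Every integrand reduces to terms xʲ·e^(−2λx) on [0, ∞); use ∫₀^∞ xʲ·e^(−2λx) dx = j!/(2λ)^(j+1).
Normalization: ∫|ψ|² dx = 0.38462.
⟨x⟩ = 0.38462 and ⟨x²⟩ = 0.29586.
(Δx)² = 0.29586 − (0.38462)² = 0.14793.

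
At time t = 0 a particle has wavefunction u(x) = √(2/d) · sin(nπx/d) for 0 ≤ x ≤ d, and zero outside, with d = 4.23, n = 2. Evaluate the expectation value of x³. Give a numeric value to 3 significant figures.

17.5

⟨x³⟩ = ∫ x³·|u|² dx (integrals over the domain).
With sin²θ = (1 − cos2θ)/2 on 0 ≤ x ≤ d: ∫sin²(nπx/d) dx = d/2, ∫x·sin²(nπx/d) dx = d²/4, ∫x²·sin²(nπx/d) dx = d³·(1/6 − 1/(4n²π²)); higher powers xᵏ the same way, integrating xᵏ·cos(2nπx/d) by parts.
⟨x³⟩ = 17.484.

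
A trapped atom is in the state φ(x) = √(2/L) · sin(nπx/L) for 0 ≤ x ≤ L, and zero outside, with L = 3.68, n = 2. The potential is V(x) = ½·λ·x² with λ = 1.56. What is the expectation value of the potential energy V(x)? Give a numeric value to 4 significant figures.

⟨V⟩ = ∫ V(x)·|φ|² dx.
With sin²θ = (1 − cos2θ)/2 on 0 ≤ x ≤ L: ∫sin²(nπx/L) dx = L/2, ∫x·sin²(nπx/L) dx = L²/4, ∫x²·sin²(nπx/L) dx = L³·(1/6 − 1/(4n²π²)); higher powers xᵏ the same way, integrating xᵏ·cos(2nπx/L) by parts.
⟨V⟩ = 3.3872.

3.387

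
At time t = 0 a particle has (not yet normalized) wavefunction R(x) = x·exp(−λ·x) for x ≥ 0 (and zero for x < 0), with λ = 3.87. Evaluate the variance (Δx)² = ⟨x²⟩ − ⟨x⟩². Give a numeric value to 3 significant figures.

Compute ⟨x⟩ and ⟨x²⟩ separately, then (Δx)² = ⟨x²⟩ − ⟨x⟩².
Every integrand reduces to terms xʲ·e^(−2λx) on [0, ∞); use ∫₀^∞ xʲ·e^(−2λx) dx = j!/(2λ)^(j+1).
Normalization: ∫|R|² dx = 0.0043133.
⟨x⟩ = 0.38760 and ⟨x²⟩ = 0.20031.
(Δx)² = 0.20031 − (0.38760)² = 0.050077.

0.0501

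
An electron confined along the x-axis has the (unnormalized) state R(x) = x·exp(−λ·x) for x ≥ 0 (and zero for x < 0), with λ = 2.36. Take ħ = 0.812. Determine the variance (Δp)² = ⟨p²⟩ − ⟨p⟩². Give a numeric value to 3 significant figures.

Compute ⟨p⟩ and ⟨p²⟩ separately; (Δp)² = ⟨p²⟩ − ⟨p⟩².
Differentiate x·exp(−λ·x) with the product rule; every integrand then reduces to terms xʲ·e^(−2λx) on [0, ∞), with ∫₀^∞ xʲ·e^(−2λx) dx = j!/(2λ)^(j+1).
Normalization: ∫|R|² dx = 0.019020.
⟨p⟩ = 0.0000 and ⟨p²⟩ = 3.6723.
(Δp)² = 3.6723 − (0.0000)² = 3.6723.

3.67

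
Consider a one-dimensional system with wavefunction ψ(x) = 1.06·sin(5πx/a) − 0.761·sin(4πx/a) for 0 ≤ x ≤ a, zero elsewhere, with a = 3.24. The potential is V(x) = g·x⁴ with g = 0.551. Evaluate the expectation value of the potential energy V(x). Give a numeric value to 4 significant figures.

20.71

⟨V⟩ = ∫ V(x)·|ψ|² dx / ∫|ψ|² dx.
On 0 ≤ x ≤ a (j ≠ l): ∫sin²(jπx/a) dx = a/2, ∫sin(jπx/a)·sin(lπx/a) dx = 0; diagonal moments ∫x·sin²(jπx/a) dx = a²/4, ∫x²·sin²(jπx/a) dx = a³·(1/6 − 1/(4j²π²)); cross terms ∫x·sin(jπx/a)·sin(lπx/a) dx = 0 for j + l even and −4jla²/(π²(j² − l²)²) for j + l odd, ∫x²·sin(jπx/a)·sin(lπx/a) dx = (−1)^(j+l)·4jla³/(π²(j² − l²)²); higher powers the same way via product-to-sum and parts.
State is unnormalized: ∫|ψ|² dx = 2.7584, and ∫ψ*·V(x)·ψ dx = 57.125, so ⟨V⟩ = 57.125 / 2.7584.
⟨V⟩ = 20.709.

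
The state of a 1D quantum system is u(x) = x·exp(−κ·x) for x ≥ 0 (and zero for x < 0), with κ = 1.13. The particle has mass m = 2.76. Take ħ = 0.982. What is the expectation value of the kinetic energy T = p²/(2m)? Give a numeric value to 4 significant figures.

T = −(ħ²/2m) d²/dx², so ⟨T⟩ = −(ħ²/2m) ∫ u*·u'' dx / ∫|u|² dx; with m = 2.76.
Differentiate x·exp(−κ·x) with the product rule; every integrand then reduces to terms xʲ·e^(−2κx) on [0, ∞), with ∫₀^∞ xʲ·e^(−2κx) dx = j!/(2κ)^(j+1).
State is unnormalized: ∫|u|² dx = 0.17326, and ∫u*·(−ħ²/2m · u'') dx = 0.038650, so ⟨T⟩ = 0.038650 / 0.17326.
⟨T⟩ = 0.22307.

0.2231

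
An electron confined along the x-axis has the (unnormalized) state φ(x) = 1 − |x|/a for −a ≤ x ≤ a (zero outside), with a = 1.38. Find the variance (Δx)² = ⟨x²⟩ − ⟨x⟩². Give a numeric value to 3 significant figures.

Compute ⟨x⟩ and ⟨x²⟩ separately, then (Δx)² = ⟨x²⟩ − ⟨x⟩².
φ is even, so ∫ over [−a, a] = 2∫₀ᵃ with φ = 1 − x/a there: ∫₀ᵃ (1 − x/a)² dx = a/3, ∫₀ᵃ x²(1 − x/a)² dx = a³/30, ∫₀ᵃ x⁴(1 − x/a)² dx = a⁵/105.
Normalization: ∫|φ|² dx = 0.92000.
⟨x⟩ = 0.0000 and ⟨x²⟩ = 0.19044.
(Δx)² = 0.19044 − (0.0000)² = 0.19044.

0.190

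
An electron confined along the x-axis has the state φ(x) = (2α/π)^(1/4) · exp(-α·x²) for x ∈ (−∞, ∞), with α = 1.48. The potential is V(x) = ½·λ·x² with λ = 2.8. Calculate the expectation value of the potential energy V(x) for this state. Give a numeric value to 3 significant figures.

0.236

⟨V⟩ = ∫ V(x)·|φ|² dx.
Gaussian moments: ∫x^(2j)·e^(−2αx²) dx = (2j−1)!!/(4α)^j · √(π/(2α)), odd powers integrate to 0; here √(π/(2α)) = 1.0302.
⟨V⟩ = 0.23649.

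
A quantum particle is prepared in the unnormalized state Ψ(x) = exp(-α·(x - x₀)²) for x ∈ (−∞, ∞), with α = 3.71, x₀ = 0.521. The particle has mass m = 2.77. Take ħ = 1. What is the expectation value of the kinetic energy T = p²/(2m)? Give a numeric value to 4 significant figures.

0.6697

T = −(ħ²/2m) d²/dx², so ⟨T⟩ = −(ħ²/2m) ∫ Ψ*·Ψ'' dx / ∫|Ψ|² dx; with m = 2.77.
Gaussian moments (u = x − x₀): ∫u^(2j)·e^(−2αu²) du = (2j−1)!!/(4α)^j · √(π/(2α)), odd powers integrate to 0; here √(π/(2α)) = 0.65069. Derivatives: d/dx e^(−αu²) = −2αu·e^(−αu²), d²/dx² e^(−αu²) = (4α²u² − 2α)·e^(−αu²).
State is unnormalized: ∫|Ψ|² dx = 0.65069, and ∫Ψ*·(−ħ²/2m · Ψ'') dx = 0.43575, so ⟨T⟩ = 0.43575 / 0.65069.
⟨T⟩ = 0.66968.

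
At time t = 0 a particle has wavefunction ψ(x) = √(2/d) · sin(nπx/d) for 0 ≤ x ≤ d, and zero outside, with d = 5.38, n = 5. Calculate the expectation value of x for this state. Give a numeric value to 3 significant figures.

2.69

⟨x⟩ = ∫ x·|ψ|² dx (integrals over the domain).
With sin²θ = (1 − cos2θ)/2 on 0 ≤ x ≤ d: ∫sin²(nπx/d) dx = d/2, ∫x·sin²(nπx/d) dx = d²/4, ∫x²·sin²(nπx/d) dx = d³·(1/6 − 1/(4n²π²)); higher powers xᵏ the same way, integrating xᵏ·cos(2nπx/d) by parts.
⟨x⟩ = 2.6900.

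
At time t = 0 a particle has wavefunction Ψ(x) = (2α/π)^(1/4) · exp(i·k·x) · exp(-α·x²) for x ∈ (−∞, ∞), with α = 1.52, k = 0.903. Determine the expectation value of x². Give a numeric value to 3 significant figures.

⟨x²⟩ = ∫ x²·|Ψ|² dx (integrals over the domain).
Gaussian moments: ∫x^(2j)·e^(−2αx²) dx = (2j−1)!!/(4α)^j · √(π/(2α)), odd powers integrate to 0; here √(π/(2α)) = 1.0166.
⟨x²⟩ = 0.16447.

0.164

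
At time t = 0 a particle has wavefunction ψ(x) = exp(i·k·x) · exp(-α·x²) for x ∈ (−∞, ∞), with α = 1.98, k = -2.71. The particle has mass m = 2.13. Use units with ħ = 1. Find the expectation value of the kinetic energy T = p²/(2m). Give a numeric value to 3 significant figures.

2.19

T = −(ħ²/2m) d²/dx², so ⟨T⟩ = −(ħ²/2m) ∫ ψ*·ψ'' dx / ∫|ψ|² dx; with m = 2.13.
Gaussian moments: ∫x^(2j)·e^(−2αx²) dx = (2j−1)!!/(4α)^j · √(π/(2α)), odd powers integrate to 0; here √(π/(2α)) = 0.89069. Derivatives: ψ′ = (ik − 2αx)·ψ, ψ″ = ((ik − 2αx)² − 2α)·ψ; the odd-in-x pieces drop out.
State is unnormalized: ∫|ψ|² dx = 0.89069, and ∫ψ*·(−ħ²/2m · ψ'') dx = 1.9495, so ⟨T⟩ = 1.9495 / 0.89069.
⟨T⟩ = 2.1888.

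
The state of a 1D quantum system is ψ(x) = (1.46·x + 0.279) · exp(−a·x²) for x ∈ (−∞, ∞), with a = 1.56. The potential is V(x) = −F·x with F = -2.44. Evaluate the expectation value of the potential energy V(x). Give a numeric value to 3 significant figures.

0.759

⟨V⟩ = ∫ V(x)·|ψ|² dx / ∫|ψ|² dx.
Expand each integrand as polynomial × e^(−2ax²) and use ∫x^(2j)·e^(−2ax²) dx = (2j−1)!!/(4a)^j · √(π/(2a)), odd powers → 0; here √(π/(2a)) = 1.0035.
State is unnormalized: ∫|ψ|² dx = 0.42089, and ∫ψ*·V(x)·ψ dx = 0.31966, so ⟨V⟩ = 0.31966 / 0.42089.
⟨V⟩ = 0.75948.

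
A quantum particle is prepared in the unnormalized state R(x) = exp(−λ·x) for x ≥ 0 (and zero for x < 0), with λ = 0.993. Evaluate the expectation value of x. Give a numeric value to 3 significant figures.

0.504

⟨x⟩ = ∫ x·|R|² dx / ∫|R|² dx (integrals over the domain).
Every integrand reduces to terms xʲ·e^(−2λx) on [0, ∞); use ∫₀^∞ xʲ·e^(−2λx) dx = j!/(2λ)^(j+1).
State is unnormalized: ∫|R|² dx = 0.50352, and ∫R*·x·R dx = 0.25354, so ⟨x⟩ = 0.25354 / 0.50352.
⟨x⟩ = 0.50352.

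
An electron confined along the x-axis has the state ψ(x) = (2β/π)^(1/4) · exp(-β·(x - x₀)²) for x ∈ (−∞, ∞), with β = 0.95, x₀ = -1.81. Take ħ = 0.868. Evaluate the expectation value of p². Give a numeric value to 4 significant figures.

0.7158

p² ψ = −ħ² d²ψ/dx²; ⟨p²⟩ = −ħ² ∫ ψ*·ψ'' dx.
Gaussian moments (u = x − x₀): ∫u^(2j)·e^(−2βu²) du = (2j−1)!!/(4β)^j · √(π/(2β)), odd powers integrate to 0; here √(π/(2β)) = 1.2859. Derivatives: d/dx e^(−βu²) = −2βu·e^(−βu²), d²/dx² e^(−βu²) = (4β²u² − 2β)·e^(−βu²).
⟨p²⟩ = 0.71575.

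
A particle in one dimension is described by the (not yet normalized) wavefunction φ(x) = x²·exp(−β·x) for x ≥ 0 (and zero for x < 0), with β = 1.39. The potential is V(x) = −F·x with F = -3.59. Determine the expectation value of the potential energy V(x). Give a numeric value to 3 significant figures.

⟨V⟩ = ∫ V(x)·|φ|² dx / ∫|φ|² dx.
Every integrand reduces to terms xʲ·e^(−2βx) on [0, ∞); use ∫₀^∞ xʲ·e^(−2βx) dx = j!/(2β)^(j+1).
State is unnormalized: ∫|φ|² dx = 0.14454, and ∫φ*·V(x)·φ dx = 0.93327, so ⟨V⟩ = 0.93327 / 0.14454.
⟨V⟩ = 6.4568.

6.46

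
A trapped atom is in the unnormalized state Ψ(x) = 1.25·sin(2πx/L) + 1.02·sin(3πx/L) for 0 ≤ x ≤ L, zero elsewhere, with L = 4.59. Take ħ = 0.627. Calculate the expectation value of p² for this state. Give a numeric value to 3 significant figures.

1.10

p² Ψ = −ħ² d²Ψ/dx²; ⟨p²⟩ = −ħ² ∫ Ψ*·Ψ'' dx / ∫|Ψ|² dx.
d²/dx² sin(jπx/L) = −(jπ/L)²·sin(jπx/L); on 0 ≤ x ≤ L, ∫sin²(jπx/L) dx = L/2 and ∫sin(jπx/L)·sin(lπx/L) dx = 0 for j ≠ l, so only diagonal terms survive in ∫|Ψ|² and ∫Ψ·Ψ″; ∫Ψ·Ψ′ dx = [Ψ²/2] between the walls = 0.
State is unnormalized: ∫|Ψ|² dx = 5.9737, and ∫Ψ*·(−ħ² Ψ'') dx = 6.5993, so ⟨p²⟩ = 6.5993 / 5.9737.
⟨p²⟩ = 1.1047.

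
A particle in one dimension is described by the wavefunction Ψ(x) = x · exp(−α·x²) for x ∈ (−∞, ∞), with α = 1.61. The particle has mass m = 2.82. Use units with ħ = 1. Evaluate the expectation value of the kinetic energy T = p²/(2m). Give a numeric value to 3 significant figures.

T = −(ħ²/2m) d²/dx², so ⟨T⟩ = −(ħ²/2m) ∫ Ψ*·Ψ'' dx / ∫|Ψ|² dx; with m = 2.82.
Expand each integrand as polynomial × e^(−2αx²) and use ∫x^(2j)·e^(−2αx²) dx = (2j−1)!!/(4α)^j · √(π/(2α)), odd powers → 0; here √(π/(2α)) = 0.98775. Differentiate with the product rule, d/dx e^(−αx²) = −2αx·e^(−αx²).
State is unnormalized: ∫|Ψ|² dx = 0.15338, and ∫Ψ*·(−ħ²/2m · Ψ'') dx = 0.13135, so ⟨T⟩ = 0.13135 / 0.15338.
⟨T⟩ = 0.85638.

0.856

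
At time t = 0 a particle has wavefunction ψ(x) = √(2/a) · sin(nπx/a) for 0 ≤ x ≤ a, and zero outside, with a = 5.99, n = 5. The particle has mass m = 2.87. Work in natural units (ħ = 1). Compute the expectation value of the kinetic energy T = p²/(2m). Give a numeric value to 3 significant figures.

T = −(ħ²/2m) d²/dx², so ⟨T⟩ = −(ħ²/2m) ∫ ψ*·ψ'' dx; with m = 2.87.
d/dx sin(nπx/a) = (nπ/a)·cos(nπx/a) and d²/dx² sin(nπx/a) = −(nπ/a)²·sin(nπx/a); on 0 ≤ x ≤ a, ∫sin²(nπx/a) dx = a/2 and ∫sin(nπx/a)·cos(nπx/a) dx = 0.
⟨T⟩ = 1.1980.

1.20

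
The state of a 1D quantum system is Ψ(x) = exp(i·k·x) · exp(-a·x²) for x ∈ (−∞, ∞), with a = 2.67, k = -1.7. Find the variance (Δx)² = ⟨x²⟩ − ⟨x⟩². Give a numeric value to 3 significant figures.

0.0936

Compute ⟨x⟩ and ⟨x²⟩ separately, then (Δx)² = ⟨x²⟩ − ⟨x⟩².
Gaussian moments: ∫x^(2j)·e^(−2ax²) dx = (2j−1)!!/(4a)^j · √(π/(2a)), odd powers integrate to 0; here √(π/(2a)) = 0.76702.
Normalization: ∫|Ψ|² dx = 0.76702.
⟨x⟩ = 0.0000 and ⟨x²⟩ = 0.093633.
(Δx)² = 0.093633 − (0.0000)² = 0.093633.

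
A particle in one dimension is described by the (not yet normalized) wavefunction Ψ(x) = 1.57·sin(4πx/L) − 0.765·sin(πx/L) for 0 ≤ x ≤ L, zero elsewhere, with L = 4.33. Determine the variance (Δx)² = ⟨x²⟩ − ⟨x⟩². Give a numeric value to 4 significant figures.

Compute ⟨x⟩ and ⟨x²⟩ separately, then (Δx)² = ⟨x²⟩ − ⟨x⟩².
On 0 ≤ x ≤ L (j ≠ l): ∫sin²(jπx/L) dx = L/2, ∫sin(jπx/L)·sin(lπx/L) dx = 0; diagonal moments ∫x·sin²(jπx/L) dx = L²/4, ∫x²·sin²(jπx/L) dx = L³·(1/6 − 1/(4j²π²)); cross terms ∫x·sin(jπx/L)·sin(lπx/L) dx = 0 for j + l even and −4jlL²/(π²(j² − l²)²) for j + l odd, ∫x²·sin(jπx/L)·sin(lπx/L) dx = (−1)^(j+l)·4jlL³/(π²(j² − l²)²); higher powers the same way via product-to-sum and parts.
Normalization: ∫|Ψ|² dx = 6.6035.
⟨x⟩ = 2.2141 and ⟨x²⟩ = 6.2322.
(Δx)² = 6.2322 − (2.2141)² = 1.3298.

1.330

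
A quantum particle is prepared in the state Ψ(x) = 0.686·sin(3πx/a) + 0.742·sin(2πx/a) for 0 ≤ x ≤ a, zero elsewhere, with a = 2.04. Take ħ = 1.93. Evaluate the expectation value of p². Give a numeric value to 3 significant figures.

55.7

p² Ψ = −ħ² d²Ψ/dx²; ⟨p²⟩ = −ħ² ∫ Ψ*·Ψ'' dx / ∫|Ψ|² dx.
d²/dx² sin(jπx/a) = −(jπ/a)²·sin(jπx/a); on 0 ≤ x ≤ a, ∫sin²(jπx/a) dx = a/2 and ∫sin(jπx/a)·sin(lπx/a) dx = 0 for j ≠ l, so only diagonal terms survive in ∫|Ψ|² and ∫Ψ·Ψ″; ∫Ψ·Ψ′ dx = [Ψ²/2] between the walls = 0.
State is unnormalized: ∫|Ψ|² dx = 1.0416, and ∫Ψ*·(−ħ² Ψ'') dx = 58.007, so ⟨p²⟩ = 58.007 / 1.0416.
⟨p²⟩ = 55.691.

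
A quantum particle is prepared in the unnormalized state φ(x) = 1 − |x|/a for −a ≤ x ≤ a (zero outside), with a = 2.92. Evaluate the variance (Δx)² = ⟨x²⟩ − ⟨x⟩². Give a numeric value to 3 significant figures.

0.853

Compute ⟨x⟩ and ⟨x²⟩ separately, then (Δx)² = ⟨x²⟩ − ⟨x⟩².
φ is even, so ∫ over [−a, a] = 2∫₀ᵃ with φ = 1 − x/a there: ∫₀ᵃ (1 − x/a)² dx = a/3, ∫₀ᵃ x²(1 − x/a)² dx = a³/30, ∫₀ᵃ x⁴(1 − x/a)² dx = a⁵/105.
Normalization: ∫|φ|² dx = 1.9467.
⟨x⟩ = 0.0000 and ⟨x²⟩ = 0.85264.
(Δx)² = 0.85264 − (0.0000)² = 0.85264.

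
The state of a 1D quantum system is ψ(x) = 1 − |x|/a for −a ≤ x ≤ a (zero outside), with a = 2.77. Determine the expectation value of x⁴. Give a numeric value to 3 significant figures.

⟨x⁴⟩ = ∫ x⁴·|ψ|² dx / ∫|ψ|² dx (integrals over the domain).
ψ is even, so ∫ over [−a, a] = 2∫₀ᵃ with ψ = 1 − x/a there: ∫₀ᵃ (1 − x/a)² dx = a/3, ∫₀ᵃ x²(1 − x/a)² dx = a³/30, ∫₀ᵃ x⁴(1 − x/a)² dx = a⁵/105.
State is unnormalized: ∫|ψ|² dx = 1.8467, and ∫ψ*·x⁴·ψ dx = 3.1063, so ⟨x⁴⟩ = 3.1063 / 1.8467.
⟨x⁴⟩ = 1.6821.

1.68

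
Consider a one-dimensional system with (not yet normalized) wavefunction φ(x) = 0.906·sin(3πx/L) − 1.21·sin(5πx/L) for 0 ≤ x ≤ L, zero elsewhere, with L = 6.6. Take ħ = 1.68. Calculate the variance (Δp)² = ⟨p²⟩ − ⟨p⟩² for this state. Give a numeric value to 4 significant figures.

Compute ⟨p⟩ and ⟨p²⟩ separately; (Δp)² = ⟨p²⟩ − ⟨p⟩².
d²/dx² sin(jπx/L) = −(jπ/L)²·sin(jπx/L); on 0 ≤ x ≤ L, ∫sin²(jπx/L) dx = L/2 and ∫sin(jπx/L)·sin(lπx/L) dx = 0 for j ≠ l, so only diagonal terms survive in ∫|φ|² and ∫φ·φ″; ∫φ·φ′ dx = [φ²/2] between the walls = 0.
Normalization: ∫|φ|² dx = 7.5403.
⟨p⟩ = 0.0000 and ⟨p²⟩ = 12.311.
(Δp)² = 12.311 − (0.0000)² = 12.311.

12.31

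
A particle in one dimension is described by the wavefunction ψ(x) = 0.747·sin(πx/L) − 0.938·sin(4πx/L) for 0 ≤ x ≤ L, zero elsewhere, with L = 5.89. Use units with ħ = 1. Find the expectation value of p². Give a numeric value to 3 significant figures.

p² ψ = −ħ² d²ψ/dx²; ⟨p²⟩ = −ħ² ∫ ψ*·ψ'' dx / ∫|ψ|² dx.
d²/dx² sin(jπx/L) = −(jπ/L)²·sin(jπx/L); on 0 ≤ x ≤ L, ∫sin²(jπx/L) dx = L/2 and ∫sin(jπx/L)·sin(lπx/L) dx = 0 for j ≠ l, so only diagonal terms survive in ∫|ψ|² and ∫ψ·ψ″; ∫ψ·ψ′ dx = [ψ²/2] between the walls = 0.
State is unnormalized: ∫|ψ|² dx = 4.2345, and ∫ψ*·(−ħ² ψ'') dx = 12.262, so ⟨p²⟩ = 12.262 / 4.2345.
⟨p²⟩ = 2.8958.

2.90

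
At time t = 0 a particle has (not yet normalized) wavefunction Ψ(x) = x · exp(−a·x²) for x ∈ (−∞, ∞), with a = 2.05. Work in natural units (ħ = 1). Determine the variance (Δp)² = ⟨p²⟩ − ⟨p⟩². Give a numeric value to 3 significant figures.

6.15

Compute ⟨p⟩ and ⟨p²⟩ separately; (Δp)² = ⟨p²⟩ − ⟨p⟩².
Expand each integrand as polynomial × e^(−2ax²) and use ∫x^(2j)·e^(−2ax²) dx = (2j−1)!!/(4a)^j · √(π/(2a)), odd powers → 0; here √(π/(2a)) = 0.87535. Differentiate with the product rule, d/dx e^(−ax²) = −2ax·e^(−ax²).
Normalization: ∫|Ψ|² dx = 0.10675.
⟨p⟩ = 0.0000 and ⟨p²⟩ = 6.1500.
(Δp)² = 6.1500 − (0.0000)² = 6.1500.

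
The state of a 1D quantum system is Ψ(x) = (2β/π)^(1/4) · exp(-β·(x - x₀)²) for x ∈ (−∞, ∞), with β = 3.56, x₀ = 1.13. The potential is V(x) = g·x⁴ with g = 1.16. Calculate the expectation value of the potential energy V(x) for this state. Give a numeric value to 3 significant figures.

2.53

⟨V⟩ = ∫ V(x)·|Ψ|² dx.
Gaussian moments (u = x − x₀): ∫u^(2j)·e^(−2βu²) du = (2j−1)!!/(4β)^j · √(π/(2β)), odd powers integrate to 0; here √(π/(2β)) = 0.66426.
⟨V⟩ = 2.5326.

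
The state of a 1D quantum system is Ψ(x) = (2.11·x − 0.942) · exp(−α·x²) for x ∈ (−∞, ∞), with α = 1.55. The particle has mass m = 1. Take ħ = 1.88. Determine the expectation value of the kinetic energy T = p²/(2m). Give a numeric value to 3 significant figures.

5.19

T = −(ħ²/2m) d²/dx², so ⟨T⟩ = −(ħ²/2m) ∫ Ψ*·Ψ'' dx / ∫|Ψ|² dx; with m = 1.
Expand each integrand as polynomial × e^(−2αx²) and use ∫x^(2j)·e^(−2αx²) dx = (2j−1)!!/(4α)^j · √(π/(2α)), odd powers → 0; here √(π/(2α)) = 1.0067. Differentiate with the product rule, d/dx e^(−αx²) = −2αx·e^(−αx²).
State is unnormalized: ∫|Ψ|² dx = 1.6162, and ∫Ψ*·(−ħ²/2m · Ψ'') dx = 8.3872, so ⟨T⟩ = 8.3872 / 1.6162.
⟨T⟩ = 5.1895.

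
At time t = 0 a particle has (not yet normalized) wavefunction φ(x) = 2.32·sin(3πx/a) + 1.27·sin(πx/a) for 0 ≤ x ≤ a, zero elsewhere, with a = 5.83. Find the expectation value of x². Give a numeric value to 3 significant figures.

⟨x²⟩ = ∫ x²·|φ|² dx / ∫|φ|² dx (integrals over the domain).
On 0 ≤ x ≤ a (j ≠ l): ∫sin²(jπx/a) dx = a/2, ∫sin(jπx/a)·sin(lπx/a) dx = 0; diagonal moments ∫x·sin²(jπx/a) dx = a²/4, ∫x²·sin²(jπx/a) dx = a³·(1/6 − 1/(4j²π²)); cross terms ∫x·sin(jπx/a)·sin(lπx/a) dx = 0 for j + l even and −4jla²/(π²(j² − l²)²) for j + l odd, ∫x²·sin(jπx/a)·sin(lπx/a) dx = (−1)^(j+l)·4jla³/(π²(j² − l²)²); higher powers the same way via product-to-sum and parts.
State is unnormalized: ∫|φ|² dx = 20.391, and ∫φ*·x²·φ dx = 242.11, so ⟨x²⟩ = 242.11 / 20.391.
⟨x²⟩ = 11.873.

11.9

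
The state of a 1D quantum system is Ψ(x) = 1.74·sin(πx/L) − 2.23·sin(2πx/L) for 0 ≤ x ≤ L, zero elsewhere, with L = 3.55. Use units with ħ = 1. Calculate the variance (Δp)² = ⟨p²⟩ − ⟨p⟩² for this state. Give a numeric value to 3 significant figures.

2.24

Compute ⟨p⟩ and ⟨p²⟩ separately; (Δp)² = ⟨p²⟩ − ⟨p⟩².
d²/dx² sin(jπx/L) = −(jπ/L)²·sin(jπx/L); on 0 ≤ x ≤ L, ∫sin²(jπx/L) dx = L/2 and ∫sin(jπx/L)·sin(lπx/L) dx = 0 for j ≠ l, so only diagonal terms survive in ∫|Ψ|² and ∫Ψ·Ψ″; ∫Ψ·Ψ′ dx = [Ψ²/2] between the walls = 0.
Normalization: ∫|Ψ|² dx = 14.201.
⟨p⟩ = 0.0000 and ⟨p²⟩ = 2.2435.
(Δp)² = 2.2435 − (0.0000)² = 2.2435.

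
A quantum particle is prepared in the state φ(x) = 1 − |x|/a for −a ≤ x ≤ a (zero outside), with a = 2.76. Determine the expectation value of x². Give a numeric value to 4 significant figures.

0.7618

⟨x²⟩ = ∫ x²·|φ|² dx / ∫|φ|² dx (integrals over the domain).
φ is even, so ∫ over [−a, a] = 2∫₀ᵃ with φ = 1 − x/a there: ∫₀ᵃ (1 − x/a)² dx = a/3, ∫₀ᵃ x²(1 − x/a)² dx = a³/30, ∫₀ᵃ x⁴(1 − x/a)² dx = a⁵/105.
State is unnormalized: ∫|φ|² dx = 1.8400, and ∫φ*·x²·φ dx = 1.4016, so ⟨x²⟩ = 1.4016 / 1.8400.
⟨x²⟩ = 0.76176.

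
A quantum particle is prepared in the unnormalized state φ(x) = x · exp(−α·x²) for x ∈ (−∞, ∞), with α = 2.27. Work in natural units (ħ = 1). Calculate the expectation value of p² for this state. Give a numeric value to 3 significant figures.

6.81

p² φ = −ħ² d²φ/dx²; ⟨p²⟩ = −ħ² ∫ φ*·φ'' dx / ∫|φ|² dx.
Expand each integrand as polynomial × e^(−2αx²) and use ∫x^(2j)·e^(−2αx²) dx = (2j−1)!!/(4α)^j · √(π/(2α)), odd powers → 0; here √(π/(2α)) = 0.83185. Differentiate with the product rule, d/dx e^(−αx²) = −2αx·e^(−αx²).
State is unnormalized: ∫|φ|² dx = 0.091614, and ∫φ*·(−ħ² φ'') dx = 0.62389, so ⟨p²⟩ = 0.62389 / 0.091614.
⟨p²⟩ = 6.8100.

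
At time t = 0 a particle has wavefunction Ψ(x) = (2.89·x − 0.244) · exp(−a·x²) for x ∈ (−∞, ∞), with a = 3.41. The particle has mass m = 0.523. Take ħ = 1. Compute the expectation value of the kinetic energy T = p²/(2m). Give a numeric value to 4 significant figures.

9.202

T = −(ħ²/2m) d²/dx², so ⟨T⟩ = −(ħ²/2m) ∫ Ψ*·Ψ'' dx / ∫|Ψ|² dx; with m = 0.523.
Expand each integrand as polynomial × e^(−2ax²) and use ∫x^(2j)·e^(−2ax²) dx = (2j−1)!!/(4a)^j · √(π/(2a)), odd powers → 0; here √(π/(2a)) = 0.67871. Differentiate with the product rule, d/dx e^(−ax²) = −2ax·e^(−ax²).
State is unnormalized: ∫|Ψ|² dx = 0.45600, and ∫Ψ*·(−ħ²/2m · Ψ'') dx = 4.1962, so ⟨T⟩ = 4.1962 / 0.45600.
⟨T⟩ = 9.2023.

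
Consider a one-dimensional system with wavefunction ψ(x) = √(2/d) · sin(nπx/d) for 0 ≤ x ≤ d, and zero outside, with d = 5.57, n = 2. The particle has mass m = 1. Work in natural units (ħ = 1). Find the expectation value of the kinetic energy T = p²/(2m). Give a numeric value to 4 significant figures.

0.6362

T = −(ħ²/2m) d²/dx², so ⟨T⟩ = −(ħ²/2m) ∫ ψ*·ψ'' dx; with m = 1.
d/dx sin(nπx/d) = (nπ/d)·cos(nπx/d) and d²/dx² sin(nπx/d) = −(nπ/d)²·sin(nπx/d); on 0 ≤ x ≤ d, ∫sin²(nπx/d) dx = d/2 and ∫sin(nπx/d)·cos(nπx/d) dx = 0.
⟨T⟩ = 0.63624.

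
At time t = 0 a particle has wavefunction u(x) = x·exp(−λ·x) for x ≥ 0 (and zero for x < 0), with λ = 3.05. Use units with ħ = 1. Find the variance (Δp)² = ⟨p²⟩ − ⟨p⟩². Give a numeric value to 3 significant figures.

9.30

Compute ⟨p⟩ and ⟨p²⟩ separately; (Δp)² = ⟨p²⟩ − ⟨p⟩².
Differentiate x·exp(−λ·x) with the product rule; every integrand then reduces to terms xʲ·e^(−2λx) on [0, ∞), with ∫₀^∞ xʲ·e^(−2λx) dx = j!/(2λ)^(j+1).
Normalization: ∫|u|² dx = 0.0088113.
⟨p⟩ = 0.0000 and ⟨p²⟩ = 9.3025.
(Δp)² = 9.3025 − (0.0000)² = 9.3025.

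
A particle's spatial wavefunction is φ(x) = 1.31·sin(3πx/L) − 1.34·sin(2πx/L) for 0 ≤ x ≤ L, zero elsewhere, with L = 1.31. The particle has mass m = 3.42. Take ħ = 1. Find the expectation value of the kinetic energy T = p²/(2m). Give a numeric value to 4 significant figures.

T = −(ħ²/2m) d²/dx², so ⟨T⟩ = −(ħ²/2m) ∫ φ*·φ'' dx / ∫|φ|² dx; with m = 3.42.
d²/dx² sin(jπx/L) = −(jπ/L)²·sin(jπx/L); on 0 ≤ x ≤ L, ∫sin²(jπx/L) dx = L/2 and ∫sin(jπx/L)·sin(lπx/L) dx = 0 for j ≠ l, so only diagonal terms survive in ∫|φ|² and ∫φ·φ″; ∫φ·φ′ dx = [φ²/2] between the walls = 0.
State is unnormalized: ∫|φ|² dx = 2.3002, and ∫φ*·(−ħ²/2m · φ'') dx = 12.462, so ⟨T⟩ = 12.462 / 2.3002.
⟨T⟩ = 5.4177.

5.418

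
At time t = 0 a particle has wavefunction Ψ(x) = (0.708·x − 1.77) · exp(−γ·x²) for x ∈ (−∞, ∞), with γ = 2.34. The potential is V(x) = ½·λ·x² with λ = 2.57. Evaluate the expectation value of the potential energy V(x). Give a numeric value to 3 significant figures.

0.142

⟨V⟩ = ∫ V(x)·|Ψ|² dx / ∫|Ψ|² dx.
Expand each integrand as polynomial × e^(−2γx²) and use ∫x^(2j)·e^(−2γx²) dx = (2j−1)!!/(4γ)^j · √(π/(2γ)), odd powers → 0; here √(π/(2γ)) = 0.81932.
State is unnormalized: ∫|Ψ|² dx = 2.6107, and ∫Ψ*·V(x)·Ψ dx = 0.37046, so ⟨V⟩ = 0.37046 / 2.6107.
⟨V⟩ = 0.14190.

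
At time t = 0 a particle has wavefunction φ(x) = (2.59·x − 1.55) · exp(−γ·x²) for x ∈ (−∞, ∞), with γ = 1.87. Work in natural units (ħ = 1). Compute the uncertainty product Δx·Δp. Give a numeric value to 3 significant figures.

Δx = √(⟨x²⟩−⟨x⟩²), Δp = √(⟨p²⟩−⟨p⟩²).
Expand each integrand as polynomial × e^(−2γx²) and use ∫x^(2j)·e^(−2γx²) dx = (2j−1)!!/(4γ)^j · √(π/(2γ)), odd powers → 0; here √(π/(2γ)) = 0.91651. Differentiate with the product rule, d/dx e^(−γx²) = −2γx·e^(−γx²).
Normalization: ∫|φ|² dx = 3.0239.
⟨x⟩ = -0.32534, ⟨x²⟩ = 0.20637 ⇒ Δx = 0.31705.
⟨p⟩ = 0.0000, ⟨p²⟩ = 2.8866 ⇒ Δp = 1.6990.
Δx·Δp = 0.53867.

0.539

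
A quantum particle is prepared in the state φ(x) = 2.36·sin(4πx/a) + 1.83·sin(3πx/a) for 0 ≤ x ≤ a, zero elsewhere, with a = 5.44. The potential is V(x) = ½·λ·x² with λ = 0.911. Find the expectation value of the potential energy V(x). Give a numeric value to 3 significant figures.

⟨V⟩ = ∫ V(x)·|φ|² dx / ∫|φ|² dx.
On 0 ≤ x ≤ a (j ≠ l): ∫sin²(jπx/a) dx = a/2, ∫sin(jπx/a)·sin(lπx/a) dx = 0; diagonal moments ∫x·sin²(jπx/a) dx = a²/4, ∫x²·sin²(jπx/a) dx = a³·(1/6 − 1/(4j²π²)); cross terms ∫x·sin(jπx/a)·sin(lπx/a) dx = 0 for j + l even and −4jla²/(π²(j² − l²)²) for j + l odd, ∫x²·sin(jπx/a)·sin(lπx/a) dx = (−1)^(j+l)·4jla³/(π²(j² − l²)²); higher powers the same way via product-to-sum and parts.
State is unnormalized: ∫|φ|² dx = 24.258, and ∫φ*·V(x)·φ dx = 44.795, so ⟨V⟩ = 44.795 / 24.258.
⟨V⟩ = 1.8466.

1.85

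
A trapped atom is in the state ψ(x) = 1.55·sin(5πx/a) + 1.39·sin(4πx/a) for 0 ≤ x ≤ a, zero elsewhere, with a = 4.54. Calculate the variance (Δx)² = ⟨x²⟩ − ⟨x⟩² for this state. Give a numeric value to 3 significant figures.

Compute ⟨x⟩ and ⟨x²⟩ separately, then (Δx)² = ⟨x²⟩ − ⟨x⟩².
On 0 ≤ x ≤ a (j ≠ l): ∫sin²(jπx/a) dx = a/2, ∫sin(jπx/a)·sin(lπx/a) dx = 0; diagonal moments ∫x·sin²(jπx/a) dx = a²/4, ∫x²·sin²(jπx/a) dx = a³·(1/6 − 1/(4j²π²)); cross terms ∫x·sin(jπx/a)·sin(lπx/a) dx = 0 for j + l even and −4jla²/(π²(j² − l²)²) for j + l odd, ∫x²·sin(jπx/a)·sin(lπx/a) dx = (−1)^(j+l)·4jla³/(π²(j² − l²)²); higher powers the same way via product-to-sum and parts.
Normalization: ∫|ψ|² dx = 9.8395.
⟨x⟩ = 1.3667 and ⟨x²⟩ = 2.7174.
(Δx)² = 2.7174 − (1.3667)² = 0.84949.

0.849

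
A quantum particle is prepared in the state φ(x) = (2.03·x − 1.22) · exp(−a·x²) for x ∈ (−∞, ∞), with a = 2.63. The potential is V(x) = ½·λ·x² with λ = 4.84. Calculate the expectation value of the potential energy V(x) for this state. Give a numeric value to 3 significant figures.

⟨V⟩ = ∫ V(x)·|φ|² dx / ∫|φ|² dx.
Expand each integrand as polynomial × e^(−2ax²) and use ∫x^(2j)·e^(−2ax²) dx = (2j−1)!!/(4a)^j · √(π/(2a)), odd powers → 0; here √(π/(2a)) = 0.77283.
State is unnormalized: ∫|φ|² dx = 1.4530, and ∫φ*·V(x)·φ dx = 0.47353, so ⟨V⟩ = 0.47353 / 1.4530.
⟨V⟩ = 0.32589.

0.326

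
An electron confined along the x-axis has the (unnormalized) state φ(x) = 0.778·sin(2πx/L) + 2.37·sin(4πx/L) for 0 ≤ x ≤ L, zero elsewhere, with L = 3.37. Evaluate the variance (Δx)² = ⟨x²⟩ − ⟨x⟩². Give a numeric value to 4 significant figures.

Compute ⟨x⟩ and ⟨x²⟩ separately, then (Δx)² = ⟨x²⟩ − ⟨x⟩².
On 0 ≤ x ≤ L (j ≠ l): ∫sin²(jπx/L) dx = L/2, ∫sin(jπx/L)·sin(lπx/L) dx = 0; diagonal moments ∫x·sin²(jπx/L) dx = L²/4, ∫x²·sin²(jπx/L) dx = L³·(1/6 − 1/(4j²π²)); cross terms ∫x·sin(jπx/L)·sin(lπx/L) dx = 0 for j + l even and −4jlL²/(π²(j² − l²)²) for j + l odd, ∫x²·sin(jπx/L)·sin(lπx/L) dx = (−1)^(j+l)·4jlL³/(π²(j² − l²)²); higher powers the same way via product-to-sum and parts.
Normalization: ∫|φ|² dx = 10.484.
⟨x⟩ = 1.6850 and ⟨x²⟩ = 4.0423.
(Δx)² = 4.0423 − (1.6850)² = 1.2031.

1.203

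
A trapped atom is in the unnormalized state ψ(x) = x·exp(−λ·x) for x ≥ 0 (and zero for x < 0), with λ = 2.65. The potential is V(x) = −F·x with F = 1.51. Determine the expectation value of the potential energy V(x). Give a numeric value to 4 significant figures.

⟨V⟩ = ∫ V(x)·|ψ|² dx / ∫|ψ|² dx.
Every integrand reduces to terms xʲ·e^(−2λx) on [0, ∞); use ∫₀^∞ xʲ·e^(−2λx) dx = j!/(2λ)^(j+1).
State is unnormalized: ∫|ψ|² dx = 0.013434, and ∫ψ*·V(x)·ψ dx = -0.011482, so ⟨V⟩ = -0.011482 / 0.013434.
⟨V⟩ = -0.85472.

-0.8547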